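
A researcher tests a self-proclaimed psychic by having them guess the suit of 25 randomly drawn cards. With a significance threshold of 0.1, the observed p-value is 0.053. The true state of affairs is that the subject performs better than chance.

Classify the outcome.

Neither — the decision is correct.

The conventional null hypothesis is that the subject is guessing at random (p = 1/4).
Since p = 0.053 < α = 0.1, H₀ is rejected.
H₀ is false (actually the subject performs better than chance).
The decision matches the true state — no error.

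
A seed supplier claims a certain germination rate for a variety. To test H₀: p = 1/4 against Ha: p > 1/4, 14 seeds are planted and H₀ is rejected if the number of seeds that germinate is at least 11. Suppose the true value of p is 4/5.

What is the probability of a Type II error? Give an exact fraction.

1842102761/6103515625

Under the alternative p = 4/5, K ~ Binomial(14, 4/5); β is the probability the test does not reject, P(K < 11).
Adding the binomial probabilities P(K=0)+…+P(K=10) at p = 4/5 gives 1842102761/6103515625.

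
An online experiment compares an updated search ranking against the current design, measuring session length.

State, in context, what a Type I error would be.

A Type I error would mean concluding that the new design increases session length when in fact the new design has no effect on session length.

With the conventional null hypothesis that the new design has no effect on session length:
A Type I error is rejecting H₀ when H₀ is true.
Here that means shipping the new feature to all users when actually the new design has no effect on session length.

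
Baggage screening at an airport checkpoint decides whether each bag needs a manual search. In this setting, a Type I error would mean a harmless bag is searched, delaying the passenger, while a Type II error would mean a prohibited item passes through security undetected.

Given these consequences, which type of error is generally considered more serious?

The Type II consequence (a prohibited item passes through security undetected) is more severe than the Type I consequence (a harmless bag is searched, delaying the passenger).

Type II error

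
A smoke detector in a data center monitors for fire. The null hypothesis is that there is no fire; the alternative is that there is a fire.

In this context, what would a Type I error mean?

A Type I error is rejecting H₀ when H₀ is true.
Here that means sounding the alarm and evacuating the building when actually there is no fire.

A Type I error would mean concluding that there is a fire when in fact there is no fire.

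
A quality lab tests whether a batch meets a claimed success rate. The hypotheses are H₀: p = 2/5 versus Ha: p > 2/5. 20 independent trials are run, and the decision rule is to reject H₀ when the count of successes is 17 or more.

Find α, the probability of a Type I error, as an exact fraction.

Under H₀, K ~ Binomial(20, 2/5), and α = P(K ≥ 17).
P(K ≥ 17) = Σ_{j=17}^{20} C(20,j)·(2/5)^j·(3/5)^{20-j} = 4515168256/95367431640625.

4515168256/95367431640625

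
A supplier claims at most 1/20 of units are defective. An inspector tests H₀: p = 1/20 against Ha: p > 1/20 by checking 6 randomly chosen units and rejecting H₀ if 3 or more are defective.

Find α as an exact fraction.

14271/6400000

The significance level is the probability, assuming p = 1/20, of seeing 3 or more defectives in 6 draws.
α = 1 − P(X ≤ 2) = 1 − 6385729/6400000 = 14271/6400000.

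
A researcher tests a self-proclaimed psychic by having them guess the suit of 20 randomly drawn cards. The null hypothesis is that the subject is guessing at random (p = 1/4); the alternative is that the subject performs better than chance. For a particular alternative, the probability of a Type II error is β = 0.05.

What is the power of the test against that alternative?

0.95

Power = 1 − β = 1 − 0.05 = 0.95.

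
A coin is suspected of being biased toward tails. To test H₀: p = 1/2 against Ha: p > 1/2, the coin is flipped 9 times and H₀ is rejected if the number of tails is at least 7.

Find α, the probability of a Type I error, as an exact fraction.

23/256

The Type I error probability is α = P(Y ≥ 7) computed under H₀, where Y ~ Binomial(9, 1/2).
P(Y ≥ 7) = [C(9,7) + C(9,8) + C(9,9)] / 2^9 = (36 + 9 + 1) / 512 = 46/512 = 23/256.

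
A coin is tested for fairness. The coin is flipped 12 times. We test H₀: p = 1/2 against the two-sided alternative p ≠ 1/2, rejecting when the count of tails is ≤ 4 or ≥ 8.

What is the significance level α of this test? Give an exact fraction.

397/1024

α = P(Y ≤ 4 or Y ≥ 8 | p = 1/2), Y ~ Binomial(12, 1/2).
Each tail has probability (1 + 12 + 66 + 220 + 495)/4096; doubling gives α = 1588/4096 = 397/1024.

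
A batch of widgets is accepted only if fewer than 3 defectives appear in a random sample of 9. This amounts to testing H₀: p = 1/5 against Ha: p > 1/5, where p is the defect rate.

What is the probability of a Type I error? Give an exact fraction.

The significance level is the probability, assuming p = 1/5, of seeing 3 or more defectives in 9 draws.
Computing the lower-tail complement: 1 − 1441792/1953125 = 511333/1953125.

511333/1953125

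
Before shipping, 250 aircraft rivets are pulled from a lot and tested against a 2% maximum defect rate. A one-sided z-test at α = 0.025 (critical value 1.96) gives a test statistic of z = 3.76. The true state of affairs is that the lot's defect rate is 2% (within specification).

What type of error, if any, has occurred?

Type I error

The conventional null hypothesis is that the lot's defect rate is 2% (within specification).
Since z = 3.76 > z* = 1.96, H₀ is rejected.
H₀ is true (actually the lot's defect rate is 2% (within specification)).
Rejecting a true H₀ is a Type I error.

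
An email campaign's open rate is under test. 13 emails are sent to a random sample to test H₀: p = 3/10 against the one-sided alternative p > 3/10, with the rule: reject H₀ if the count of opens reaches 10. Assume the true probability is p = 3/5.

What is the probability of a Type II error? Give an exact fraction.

β = P(fail to reject H₀ | Ha true) = P(Y ≤ 9 | p = 3/5), Y ~ Binomial(13, 3/5).
Summing C(13,j)·(3/5)^j·(2/5)^{13-j} for j = 0..9 gives 202983472/244140625.

202983472/244140625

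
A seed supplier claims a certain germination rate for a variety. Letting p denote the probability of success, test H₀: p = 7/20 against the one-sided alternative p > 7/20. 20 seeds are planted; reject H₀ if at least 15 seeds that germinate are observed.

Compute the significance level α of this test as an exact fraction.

Under H₀, Y ~ Binomial(20, 7/20), and α = P(Y ≥ 15).
Adding the binomial terms for j = 15 through 20 with p = 7/20 yields 8141536504788768391093/26214400000000000000000000.

8141536504788768391093/26214400000000000000000000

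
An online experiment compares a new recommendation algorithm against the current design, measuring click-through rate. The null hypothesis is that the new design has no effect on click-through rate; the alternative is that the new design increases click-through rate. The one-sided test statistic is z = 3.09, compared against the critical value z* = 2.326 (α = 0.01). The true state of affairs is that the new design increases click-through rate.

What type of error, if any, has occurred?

Since z = 3.09 > z* = 2.326, H₀ is rejected.
H₀ is false (actually the new design increases click-through rate).
The decision matches the true state — no error.

No error — this is a correct decision.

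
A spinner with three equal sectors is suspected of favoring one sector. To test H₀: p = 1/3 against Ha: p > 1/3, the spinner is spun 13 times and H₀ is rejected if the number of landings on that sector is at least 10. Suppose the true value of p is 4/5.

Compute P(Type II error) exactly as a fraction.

61688401/244140625

A Type II error is failing to reject when Ha holds: with p = 4/5, β = P(Y ≤ 9).
Equivalently, β = 1 − P(Y ≥ 10) = 61688401/244140625.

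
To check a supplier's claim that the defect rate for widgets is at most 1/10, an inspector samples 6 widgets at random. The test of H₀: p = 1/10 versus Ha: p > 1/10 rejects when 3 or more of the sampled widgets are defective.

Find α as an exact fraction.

317/20000

Under H₀, S ~ Binomial(6, 1/10); the Type I error rate is P(S ≥ 3).
α = 1 − P(S ≤ 2) = 1 − 19683/20000 = 317/20000.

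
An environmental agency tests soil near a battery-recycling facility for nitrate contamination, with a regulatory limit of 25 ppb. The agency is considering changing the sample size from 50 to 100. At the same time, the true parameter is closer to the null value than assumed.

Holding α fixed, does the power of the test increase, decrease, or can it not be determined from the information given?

Cannot be determined from the information given.

The first change alone would make β decrease; the second alone would make β increase. Which effect dominates depends on the magnitudes, which are not given.
Since power = 1 − β, the effect on power is likewise indeterminate.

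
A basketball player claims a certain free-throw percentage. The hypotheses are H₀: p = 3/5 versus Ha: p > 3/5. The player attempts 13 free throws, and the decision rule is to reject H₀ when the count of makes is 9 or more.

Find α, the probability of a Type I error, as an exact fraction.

86191857/244140625

Under H₀, S ~ Binomial(13, 3/5), and α = P(S ≥ 9).
P(S ≥ 9) = Σ_{j=9}^{13} C(13,j)·(3/5)^j·(2/5)^{13-j} = 86191857/244140625.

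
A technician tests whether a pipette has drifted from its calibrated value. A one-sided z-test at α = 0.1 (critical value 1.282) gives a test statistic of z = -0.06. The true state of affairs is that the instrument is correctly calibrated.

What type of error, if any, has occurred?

Neither — the decision is correct.

The conventional null hypothesis is that the instrument is correctly calibrated.
Since z = -0.06 ≤ z* = 1.282, H₀ is not rejected.
H₀ is true (actually the instrument is correctly calibrated).
The decision matches the true state — no error.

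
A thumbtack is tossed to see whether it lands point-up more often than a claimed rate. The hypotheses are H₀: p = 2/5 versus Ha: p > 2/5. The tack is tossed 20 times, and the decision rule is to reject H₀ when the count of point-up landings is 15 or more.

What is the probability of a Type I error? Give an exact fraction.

153686966272/95367431640625

α = P(reject H₀ | H₀ true) = P(K ≥ 15 | p = 2/5), with K ~ Binomial(20, 2/5).
Adding the binomial terms for j = 15 through 20 with p = 2/5 yields 153686966272/95367431640625.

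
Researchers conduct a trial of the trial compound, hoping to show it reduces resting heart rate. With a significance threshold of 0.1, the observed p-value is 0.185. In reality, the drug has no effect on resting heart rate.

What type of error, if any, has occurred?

The conventional null hypothesis is that the drug has no effect on resting heart rate.
Since p = 0.185 ≥ α = 0.1, H₀ is not rejected.
H₀ is true (actually the drug has no effect on resting heart rate).
The decision matches the true state — no error.

No error — this is a correct decision.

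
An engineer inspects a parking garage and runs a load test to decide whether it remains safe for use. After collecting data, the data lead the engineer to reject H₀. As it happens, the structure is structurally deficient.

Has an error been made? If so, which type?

Neither — the decision is correct.

The conventional null hypothesis here is that the structure meets the required load capacity (safe).
The test rejected a false H₀ — the decision matches the true state.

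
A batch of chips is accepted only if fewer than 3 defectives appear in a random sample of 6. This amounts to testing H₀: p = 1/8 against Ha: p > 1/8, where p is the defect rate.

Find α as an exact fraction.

The significance level is the probability, assuming p = 1/8, of seeing 3 or more defectives in 6 draws.
Computing the lower-tail complement: 1 − 127253/131072 = 3819/131072.

3819/131072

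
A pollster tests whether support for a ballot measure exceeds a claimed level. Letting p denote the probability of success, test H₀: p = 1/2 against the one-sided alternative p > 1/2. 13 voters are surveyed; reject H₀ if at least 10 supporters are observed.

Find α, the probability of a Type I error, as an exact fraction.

α = P(reject H₀ | H₀ true) = P(Y ≥ 10 | p = 1/2), with Y ~ Binomial(13, 1/2).
Summing the upper tail: (286 + 78 + 13 + 1) / 2^13 = 378/8192 = 189/4096.

189/4096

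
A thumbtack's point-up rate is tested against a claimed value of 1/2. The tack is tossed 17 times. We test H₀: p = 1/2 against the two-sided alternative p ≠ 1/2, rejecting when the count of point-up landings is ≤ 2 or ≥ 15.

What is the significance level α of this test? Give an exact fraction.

Under H₀, K ~ Binomial(17, 1/2); α is the probability of landing in either tail, P(K ≤ 2) + P(K ≥ 15).
The two tails are symmetric, so α = 2·(1 + 17 + 136)/2^17 = 308/131072 = 77/32768.

77/32768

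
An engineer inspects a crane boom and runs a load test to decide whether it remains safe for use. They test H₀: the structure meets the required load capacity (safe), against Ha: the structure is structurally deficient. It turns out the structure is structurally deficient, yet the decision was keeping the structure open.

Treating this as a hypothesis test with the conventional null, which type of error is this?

'Keeping the structure open' corresponds to failing to reject H₀.
H₀ was not rejected but H₀ is false — a Type II error (false negative).

Type II error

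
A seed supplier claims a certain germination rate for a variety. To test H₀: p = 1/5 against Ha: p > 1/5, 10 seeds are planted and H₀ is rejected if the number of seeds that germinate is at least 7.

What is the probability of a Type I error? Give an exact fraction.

8441/9765625

Under H₀, K ~ Binomial(10, 1/5), and α = P(K ≥ 7).
P(K ≥ 7) = Σ_{j=7}^{10} C(10,j)·(1/5)^j·(4/5)^{10-j} = 8441/9765625.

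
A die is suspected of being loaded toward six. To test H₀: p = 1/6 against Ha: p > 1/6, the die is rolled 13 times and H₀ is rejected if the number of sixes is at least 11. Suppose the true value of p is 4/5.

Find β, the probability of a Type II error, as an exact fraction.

608334741/1220703125

A Type II error is failing to reject when Ha holds: with p = 4/5, β = P(S ≤ 10).
Adding the binomial probabilities P(S=0)+…+P(S=10) at p = 4/5 gives 608334741/1220703125.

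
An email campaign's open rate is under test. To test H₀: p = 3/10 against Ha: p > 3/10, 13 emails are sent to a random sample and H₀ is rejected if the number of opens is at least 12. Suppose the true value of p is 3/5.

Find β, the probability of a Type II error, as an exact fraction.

A Type II error is failing to reject when Ha holds: with p = 3/5, β = P(X ≤ 11).
Equivalently, β = 1 − P(X ≥ 12) = 1205291336/1220703125.

1205291336/1220703125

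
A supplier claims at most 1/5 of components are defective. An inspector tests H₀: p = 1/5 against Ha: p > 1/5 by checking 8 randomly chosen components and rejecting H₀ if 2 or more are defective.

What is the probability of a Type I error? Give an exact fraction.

α = P(reject H₀ | H₀ true) = P(Y ≥ 2 | p = 1/5), Y ~ Binomial(8, 1/5).
α = 1 − P(Y ≤ 1) = 1 − 196608/390625 = 194017/390625.

194017/390625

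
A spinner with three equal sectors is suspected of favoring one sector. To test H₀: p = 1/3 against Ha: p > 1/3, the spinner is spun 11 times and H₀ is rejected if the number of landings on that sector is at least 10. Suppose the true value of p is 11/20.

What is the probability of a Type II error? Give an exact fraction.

A Type II error is failing to reject when Ha holds: with p = 11/20, β = P(S ≤ 9).
Summing C(11,j)·(11/20)^j·(9/20)^{11-j} for j = 0..9 gives 20194688329389/20480000000000.

20194688329389/20480000000000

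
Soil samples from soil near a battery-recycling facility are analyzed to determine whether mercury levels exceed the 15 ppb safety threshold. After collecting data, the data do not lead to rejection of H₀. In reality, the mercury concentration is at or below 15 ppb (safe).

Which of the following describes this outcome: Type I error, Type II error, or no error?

No error (correct decision).

The conventional null hypothesis here is that the mercury concentration is at or below 15 ppb (safe).
The test retained a true H₀ — the decision matches the true state.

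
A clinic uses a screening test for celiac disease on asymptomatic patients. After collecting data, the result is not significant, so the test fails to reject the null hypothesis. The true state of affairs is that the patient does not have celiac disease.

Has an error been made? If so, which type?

No error — this is a correct decision.

The conventional null hypothesis here is that the patient does not have celiac disease.
The test retained a true H₀ — the decision matches the true state.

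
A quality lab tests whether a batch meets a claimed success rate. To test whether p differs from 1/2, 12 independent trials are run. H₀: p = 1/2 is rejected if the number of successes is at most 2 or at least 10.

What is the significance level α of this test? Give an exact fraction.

79/2048

The significance level is the null-hypothesis probability of the rejection region {≤2} ∪ {≥10}.
Each tail has probability (1 + 12 + 66)/4096; doubling gives α = 158/4096 = 79/2048.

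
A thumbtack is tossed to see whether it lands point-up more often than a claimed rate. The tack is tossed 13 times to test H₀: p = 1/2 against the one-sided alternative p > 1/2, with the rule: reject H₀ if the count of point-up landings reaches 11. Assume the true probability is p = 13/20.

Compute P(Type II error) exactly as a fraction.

Under the alternative p = 13/20, S ~ Binomial(13, 13/20); β is the probability the test does not reject, P(S < 11).
Equivalently, β = 1 − P(S ≥ 11) = 36323681060626281/40960000000000000.

36323681060626281/40960000000000000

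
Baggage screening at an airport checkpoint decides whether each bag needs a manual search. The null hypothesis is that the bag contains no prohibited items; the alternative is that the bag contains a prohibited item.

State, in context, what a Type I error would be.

A Type I error would mean concluding that the bag contains a prohibited item when in fact the bag contains no prohibited items.

A Type I error is rejecting H₀ when H₀ is true.
Here that means flagging the bag for a manual search when actually the bag contains no prohibited items.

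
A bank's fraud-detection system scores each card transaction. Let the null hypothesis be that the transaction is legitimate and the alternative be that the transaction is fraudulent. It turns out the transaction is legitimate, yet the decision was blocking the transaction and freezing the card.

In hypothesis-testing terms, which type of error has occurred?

Type I error

'Blocking the transaction and freezing the card' corresponds to rejecting H₀.
H₀ was rejected but H₀ is true — a Type I error (false positive).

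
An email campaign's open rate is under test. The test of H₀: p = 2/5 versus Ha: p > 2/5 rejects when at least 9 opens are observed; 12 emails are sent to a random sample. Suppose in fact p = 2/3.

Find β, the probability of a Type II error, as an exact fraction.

A Type II error is failing to reject when Ha holds: with p = 2/3, β = P(X ≤ 8).
Equivalently, β = 1 − P(X ≥ 9) = 107515/177147.

107515/177147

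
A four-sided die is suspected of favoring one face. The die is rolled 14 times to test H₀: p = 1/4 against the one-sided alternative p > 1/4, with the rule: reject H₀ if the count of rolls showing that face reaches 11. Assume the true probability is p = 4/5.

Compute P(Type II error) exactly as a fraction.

β = P(fail to reject H₀ | Ha true) = P(Y ≤ 10 | p = 4/5), Y ~ Binomial(14, 4/5).
Summing C(14,j)·(4/5)^j·(1/5)^{14-j} for j = 0..10 gives 1842102761/6103515625.

1842102761/6103515625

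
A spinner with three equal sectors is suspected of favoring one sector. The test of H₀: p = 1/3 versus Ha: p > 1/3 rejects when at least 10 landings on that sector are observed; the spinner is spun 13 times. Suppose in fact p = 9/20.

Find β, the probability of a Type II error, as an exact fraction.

501584974994213/512000000000000

β = P(fail to reject H₀ | Ha true) = P(S ≤ 9 | p = 9/20), S ~ Binomial(13, 9/20).
Equivalently, β = 1 − P(S ≥ 10) = 501584974994213/512000000000000.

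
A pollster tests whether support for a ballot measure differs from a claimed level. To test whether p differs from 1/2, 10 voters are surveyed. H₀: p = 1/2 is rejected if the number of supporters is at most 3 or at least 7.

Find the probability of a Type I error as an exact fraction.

Under H₀, K ~ Binomial(10, 1/2); α is the probability of landing in either tail, P(K ≤ 3) + P(K ≥ 7).
By symmetry, α = 2·P(K ≤ 3) = 2·(1 + 10 + 45 + 120)/1024 = 352/1024 = 11/32.

11/32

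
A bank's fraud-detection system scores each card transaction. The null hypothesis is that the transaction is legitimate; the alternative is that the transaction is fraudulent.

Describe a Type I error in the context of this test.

A Type I error would mean concluding that the transaction is fraudulent when in fact the transaction is legitimate.

A Type I error is rejecting H₀ when H₀ is true.
Here that means blocking the transaction and freezing the card when actually the transaction is legitimate.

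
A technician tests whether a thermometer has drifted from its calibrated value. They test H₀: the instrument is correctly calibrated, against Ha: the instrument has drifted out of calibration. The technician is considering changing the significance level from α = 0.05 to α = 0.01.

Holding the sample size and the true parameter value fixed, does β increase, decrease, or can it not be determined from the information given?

Lowering α raises the bar for rejection; under Ha, the test now fails to reject on outcomes it previously would have rejected.

It increases.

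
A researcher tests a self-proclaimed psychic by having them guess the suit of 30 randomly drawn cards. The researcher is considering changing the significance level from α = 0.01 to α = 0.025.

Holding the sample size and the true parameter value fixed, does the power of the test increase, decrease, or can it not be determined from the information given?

It increases.

Relaxing α lowers the evidence threshold; under Ha, outcomes that previously fell short now trigger rejection.
Since power = 1 − β and β decreases, power increases.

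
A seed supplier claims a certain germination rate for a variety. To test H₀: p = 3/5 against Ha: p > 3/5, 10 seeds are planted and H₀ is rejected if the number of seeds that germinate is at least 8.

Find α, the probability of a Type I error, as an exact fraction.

The Type I error probability is α = P(Y ≥ 8) computed under H₀, where Y ~ Binomial(10, 3/5).
Adding the binomial terms for j = 8 through 10 with p = 3/5 yields 1633689/9765625.

1633689/9765625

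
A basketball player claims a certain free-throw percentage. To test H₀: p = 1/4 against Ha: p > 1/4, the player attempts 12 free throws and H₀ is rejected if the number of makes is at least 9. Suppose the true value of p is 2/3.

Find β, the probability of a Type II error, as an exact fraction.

107515/177147

Under the alternative p = 2/3, S ~ Binomial(12, 2/3); β is the probability the test does not reject, P(S < 9).
Adding the binomial probabilities P(S=0)+…+P(S=8) at p = 2/3 gives 107515/177147.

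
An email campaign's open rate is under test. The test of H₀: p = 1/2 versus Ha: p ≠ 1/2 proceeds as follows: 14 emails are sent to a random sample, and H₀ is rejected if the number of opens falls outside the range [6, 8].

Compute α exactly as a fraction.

α = P(Y ≤ 5 or Y ≥ 9 | p = 1/2), Y ~ Binomial(14, 1/2).
By symmetry, α = 2·P(Y ≤ 5) = 2·(1 + 14 + 91 + 364 + 1001 + 2002)/16384 = 6946/16384 = 3473/8192.

3473/8192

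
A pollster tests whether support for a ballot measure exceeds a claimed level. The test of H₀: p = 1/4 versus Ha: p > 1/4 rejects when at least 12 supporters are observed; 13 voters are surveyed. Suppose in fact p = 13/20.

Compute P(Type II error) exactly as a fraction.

9937124893407747/10240000000000000

β = P(fail to reject H₀ | Ha true) = P(X ≤ 11 | p = 13/20), X ~ Binomial(13, 13/20).
Adding the binomial probabilities P(X=0)+…+P(X=11) at p = 13/20 gives 9937124893407747/10240000000000000.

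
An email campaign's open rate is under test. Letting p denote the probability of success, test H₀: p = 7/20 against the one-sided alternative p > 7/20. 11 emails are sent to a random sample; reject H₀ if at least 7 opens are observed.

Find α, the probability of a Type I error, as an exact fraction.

Under H₀, K ~ Binomial(11, 7/20), and α = P(K ≥ 7).
P(K ≥ 7) = Σ_{j=7}^{11} C(11,j)·(7/20)^j·(13/20)^{11-j} = 1026922708651/20480000000000.

1026922708651/20480000000000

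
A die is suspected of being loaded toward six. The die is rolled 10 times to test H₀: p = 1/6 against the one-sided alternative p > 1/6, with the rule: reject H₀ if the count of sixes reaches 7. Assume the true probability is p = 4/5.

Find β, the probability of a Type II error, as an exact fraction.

1180409/9765625

A Type II error is failing to reject when Ha holds: with p = 4/5, β = P(Y ≤ 6).
Adding the binomial probabilities P(Y=0)+…+P(Y=6) at p = 4/5 gives 1180409/9765625.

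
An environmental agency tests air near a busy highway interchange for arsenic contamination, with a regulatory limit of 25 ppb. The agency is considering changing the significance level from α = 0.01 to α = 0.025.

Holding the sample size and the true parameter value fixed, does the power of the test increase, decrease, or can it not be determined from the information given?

A larger α widens the rejection region, so when the alternative is true more outcomes lead to rejection — failing to reject becomes less likely.
Since power = 1 − β and β decreases, power increases.

It increases.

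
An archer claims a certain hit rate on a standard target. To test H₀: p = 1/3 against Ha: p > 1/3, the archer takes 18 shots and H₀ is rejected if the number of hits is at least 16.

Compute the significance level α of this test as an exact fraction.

649/387420489

Under H₀, X ~ Binomial(18, 1/3), and α = P(X ≥ 16).
Adding the binomial terms for j = 16 through 18 with p = 1/3 yields 649/387420489.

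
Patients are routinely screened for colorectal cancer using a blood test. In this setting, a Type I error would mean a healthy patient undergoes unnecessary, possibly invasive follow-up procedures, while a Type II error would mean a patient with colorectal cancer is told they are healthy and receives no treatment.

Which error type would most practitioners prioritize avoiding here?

Type II error

The Type II consequence (a patient with colorectal cancer is told they are healthy and receives no treatment) is more severe than the Type I consequence (a healthy patient undergoes unnecessary, possibly invasive follow-up procedures).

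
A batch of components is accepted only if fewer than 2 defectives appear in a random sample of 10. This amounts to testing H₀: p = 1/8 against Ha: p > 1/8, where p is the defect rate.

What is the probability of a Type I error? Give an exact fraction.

Under H₀, S ~ Binomial(10, 1/8); the Type I error rate is P(S ≥ 2).
Computing the lower-tail complement: 1 − 686011319/1073741824 = 387730505/1073741824.

387730505/1073741824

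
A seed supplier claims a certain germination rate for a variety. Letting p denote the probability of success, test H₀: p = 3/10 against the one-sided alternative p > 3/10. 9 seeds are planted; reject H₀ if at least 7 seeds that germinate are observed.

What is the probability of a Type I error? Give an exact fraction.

2145447/500000000

The Type I error probability is α = P(Y ≥ 7) computed under H₀, where Y ~ Binomial(9, 3/10).
Summing C(9,j)(3/10)^j(7/10)^{9−j} for j = 7,…,9 gives 2145447/500000000.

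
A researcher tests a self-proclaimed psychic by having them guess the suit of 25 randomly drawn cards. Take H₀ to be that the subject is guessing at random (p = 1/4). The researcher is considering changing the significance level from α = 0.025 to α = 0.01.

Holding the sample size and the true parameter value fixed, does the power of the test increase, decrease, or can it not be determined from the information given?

A smaller α moves the rejection region further into the tail. With the alternative true, more outcomes now fall outside the rejection region, so failing to reject becomes more likely.
Since power = 1 − β and β increases, power decreases.

It decreases.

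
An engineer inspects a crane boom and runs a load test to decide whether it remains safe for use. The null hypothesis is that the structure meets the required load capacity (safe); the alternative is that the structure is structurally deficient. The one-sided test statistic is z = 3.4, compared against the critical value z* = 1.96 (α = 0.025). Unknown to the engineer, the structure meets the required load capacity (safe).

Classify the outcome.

Since z = 3.4 > z* = 1.96, H₀ is rejected.
H₀ is true (actually the structure meets the required load capacity (safe)).
Rejecting a true H₀ is a Type I error.

Type I error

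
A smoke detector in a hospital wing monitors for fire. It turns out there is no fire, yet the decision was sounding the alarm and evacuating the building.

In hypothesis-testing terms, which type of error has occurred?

Type I error

The null hypothesis here is that there is no fire.
'Sounding the alarm and evacuating the building' corresponds to rejecting H₀.
H₀ was rejected but H₀ is true — a Type I error (false positive).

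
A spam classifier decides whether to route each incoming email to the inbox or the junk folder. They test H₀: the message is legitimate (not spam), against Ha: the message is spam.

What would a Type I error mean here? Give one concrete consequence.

A Type I error would mean concluding that the message is spam when in fact the message is legitimate (not spam). Consequence: a legitimate email — possibly an important one — is hidden in the spam folder.

A Type I error is rejecting H₀ when H₀ is true.
Here that means sending the message to the spam folder when actually the message is legitimate (not spam).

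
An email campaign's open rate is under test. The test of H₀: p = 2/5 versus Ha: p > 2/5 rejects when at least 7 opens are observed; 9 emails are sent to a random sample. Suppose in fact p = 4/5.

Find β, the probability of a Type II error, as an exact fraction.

β = P(fail to reject H₀ | Ha true) = P(S ≤ 6 | p = 4/5), S ~ Binomial(9, 4/5).
Summing C(9,j)·(4/5)^j·(1/5)^{9-j} for j = 0..6 gives 511333/1953125.

511333/1953125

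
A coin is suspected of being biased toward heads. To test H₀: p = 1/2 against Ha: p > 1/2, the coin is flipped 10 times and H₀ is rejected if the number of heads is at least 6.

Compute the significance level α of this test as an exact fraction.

193/512

Under H₀, Y ~ Binomial(10, 1/2), and α = P(Y ≥ 6).
P(Y ≥ 6) = [C(10,6) + C(10,7) + C(10,8) + C(10,9) + C(10,10)] / 2^10 = (210 + 120 + 45 + 10 + 1) / 1024 = 386/1024 = 193/512.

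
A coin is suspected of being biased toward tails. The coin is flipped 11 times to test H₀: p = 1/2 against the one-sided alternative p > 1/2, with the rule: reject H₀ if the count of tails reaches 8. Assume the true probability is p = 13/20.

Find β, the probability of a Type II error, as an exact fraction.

2941183244209/5120000000000

A Type II error is failing to reject when Ha holds: with p = 13/20, β = P(Y ≤ 7).
Summing C(11,j)·(13/20)^j·(7/20)^{11-j} for j = 0..7 gives 2941183244209/5120000000000.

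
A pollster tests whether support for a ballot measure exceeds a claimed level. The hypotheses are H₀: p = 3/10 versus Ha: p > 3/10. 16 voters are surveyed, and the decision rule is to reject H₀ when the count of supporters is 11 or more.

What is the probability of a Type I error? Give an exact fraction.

The Type I error probability is α = P(Y ≥ 11) computed under H₀, where Y ~ Binomial(16, 3/10).
Adding the binomial terms for j = 11 through 16 with p = 3/10 yields 15663201513957/10000000000000000.

15663201513957/10000000000000000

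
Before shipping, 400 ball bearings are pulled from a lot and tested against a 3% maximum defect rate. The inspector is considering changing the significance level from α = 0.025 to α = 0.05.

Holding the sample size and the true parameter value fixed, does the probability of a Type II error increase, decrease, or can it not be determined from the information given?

A larger α widens the rejection region, so when the alternative is true more outcomes lead to rejection — failing to reject becomes less likely.

It decreases.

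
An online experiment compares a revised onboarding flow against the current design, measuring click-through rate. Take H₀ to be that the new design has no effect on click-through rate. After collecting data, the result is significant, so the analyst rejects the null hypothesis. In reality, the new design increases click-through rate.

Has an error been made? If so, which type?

The test rejected a false H₀ — the decision matches the true state.

Neither — the decision is correct.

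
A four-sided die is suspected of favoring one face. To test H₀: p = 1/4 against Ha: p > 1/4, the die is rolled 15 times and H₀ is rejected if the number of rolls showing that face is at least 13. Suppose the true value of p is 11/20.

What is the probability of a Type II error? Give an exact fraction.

32418940857512713659/32768000000000000000

A Type II error is failing to reject when Ha holds: with p = 11/20, β = P(K ≤ 12).
Adding the binomial probabilities P(K=0)+…+P(K=12) at p = 11/20 gives 32418940857512713659/32768000000000000000.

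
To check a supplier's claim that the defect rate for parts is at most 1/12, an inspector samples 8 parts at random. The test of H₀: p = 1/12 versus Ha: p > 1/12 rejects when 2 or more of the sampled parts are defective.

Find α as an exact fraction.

59725447/429981696

The significance level is the probability, assuming p = 1/12, of seeing 2 or more defectives in 8 draws.
α = 1 − P(Y ≤ 1) = 1 − 370256249/429981696 = 59725447/429981696.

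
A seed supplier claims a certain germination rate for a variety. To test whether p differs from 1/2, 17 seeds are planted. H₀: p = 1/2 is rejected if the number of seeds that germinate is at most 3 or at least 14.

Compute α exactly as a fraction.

The significance level is the null-hypothesis probability of the rejection region {≤3} ∪ {≥14}.
Each tail has probability (1 + 17 + 136 + 680)/131072; doubling gives α = 1668/131072 = 417/32768.

417/32768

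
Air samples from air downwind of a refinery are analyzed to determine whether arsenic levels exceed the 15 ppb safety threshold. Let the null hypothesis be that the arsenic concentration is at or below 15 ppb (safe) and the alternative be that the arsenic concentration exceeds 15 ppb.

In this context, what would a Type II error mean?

A Type II error would mean concluding that the arsenic concentration is at or below 15 ppb (safe) (or at least failing to establish that the arsenic concentration exceeds 15 ppb) when in fact the arsenic concentration exceeds 15 ppb.

A Type II error is failing to reject H₀ when H₀ is false.
Here that means certifying the site as safe when actually the arsenic concentration exceeds 15 ppb.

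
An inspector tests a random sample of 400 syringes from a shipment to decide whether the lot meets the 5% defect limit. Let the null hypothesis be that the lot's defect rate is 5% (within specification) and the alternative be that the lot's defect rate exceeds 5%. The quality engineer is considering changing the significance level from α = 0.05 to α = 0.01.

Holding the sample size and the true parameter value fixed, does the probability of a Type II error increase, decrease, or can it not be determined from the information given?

It increases.

A smaller α moves the rejection region further into the tail. With the alternative true, more outcomes now fall outside the rejection region, so failing to reject becomes more likely.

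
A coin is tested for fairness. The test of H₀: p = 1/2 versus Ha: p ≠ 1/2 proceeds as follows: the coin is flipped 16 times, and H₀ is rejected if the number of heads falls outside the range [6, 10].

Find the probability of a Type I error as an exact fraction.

α = P(Y ≤ 5 or Y ≥ 11 | p = 1/2), Y ~ Binomial(16, 1/2).
By symmetry, α = 2·P(Y ≤ 5) = 2·(1 + 16 + 120 + 560 + 1820 + 4368)/65536 = 13770/65536 = 6885/32768.

6885/32768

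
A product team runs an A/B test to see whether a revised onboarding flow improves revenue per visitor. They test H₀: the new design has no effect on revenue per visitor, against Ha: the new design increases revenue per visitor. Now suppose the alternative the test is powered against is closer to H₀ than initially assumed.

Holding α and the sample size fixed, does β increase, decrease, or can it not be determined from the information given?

A smaller departure from H₀ means the test statistic under Ha is distributed closer to where it would be under H₀; rejection becomes less likely.

It increases.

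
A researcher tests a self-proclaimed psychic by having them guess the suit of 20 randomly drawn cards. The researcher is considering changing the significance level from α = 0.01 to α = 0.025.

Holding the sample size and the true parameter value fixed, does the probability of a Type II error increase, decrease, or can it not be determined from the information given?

It decreases.

With a larger α the critical value moves toward the center, so more of the Ha sampling distribution lies in the rejection region.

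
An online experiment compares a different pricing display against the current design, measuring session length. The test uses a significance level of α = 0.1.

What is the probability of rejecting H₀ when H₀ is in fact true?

The significance level α is, by definition, the probability of a Type I error — P(reject H₀ | H₀ true).

0.1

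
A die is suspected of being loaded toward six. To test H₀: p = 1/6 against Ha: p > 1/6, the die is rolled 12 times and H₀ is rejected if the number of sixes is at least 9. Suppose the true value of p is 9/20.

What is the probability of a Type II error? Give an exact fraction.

A Type II error is failing to reject when Ha holds: with p = 9/20, β = P(S ≤ 8).
Summing C(12,j)·(9/20)^j·(11/20)^{12-j} for j = 0..8 gives 790057068555953/819200000000000.

790057068555953/819200000000000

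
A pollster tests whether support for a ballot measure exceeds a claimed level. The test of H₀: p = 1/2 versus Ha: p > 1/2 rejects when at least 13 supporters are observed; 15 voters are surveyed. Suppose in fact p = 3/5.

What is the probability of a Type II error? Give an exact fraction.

29690124488/30517578125

A Type II error is failing to reject when Ha holds: with p = 3/5, β = P(Y ≤ 12).
Adding the binomial probabilities P(Y=0)+…+P(Y=12) at p = 3/5 gives 29690124488/30517578125.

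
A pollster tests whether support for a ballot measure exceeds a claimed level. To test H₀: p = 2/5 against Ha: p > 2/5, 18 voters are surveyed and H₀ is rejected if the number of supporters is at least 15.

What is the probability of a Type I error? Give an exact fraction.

163905536/762939453125

α = P(reject H₀ | H₀ true) = P(S ≥ 15 | p = 2/5), with S ~ Binomial(18, 2/5).
Summing C(18,j)(2/5)^j(3/5)^{18−j} for j = 15,…,18 gives 163905536/762939453125.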